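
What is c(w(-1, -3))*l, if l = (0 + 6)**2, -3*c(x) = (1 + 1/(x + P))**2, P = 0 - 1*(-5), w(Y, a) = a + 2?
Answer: -75/4 ≈ -18.750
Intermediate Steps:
w(Y, a) = 2 + a
P = 5 (P = 0 + 5 = 5)
c(x) = -(1 + 1/(5 + x))**2/3 (c(x) = -(1 + 1/(x + 5))**2/3 = -(1 + 1/(5 + x))**2/3)
l = 36 (l = 6**2 = 36)
c(w(-1, -3))*l = -(6 + (2 - 3))**2/(3*(5 + (2 - 3))**2)*36 = -(6 - 1)**2/(3*(5 - 1)**2)*36 = -1/3*5**2/4**2*36 = -1/3*1/16*25*36 = -25/48*36 = -75/4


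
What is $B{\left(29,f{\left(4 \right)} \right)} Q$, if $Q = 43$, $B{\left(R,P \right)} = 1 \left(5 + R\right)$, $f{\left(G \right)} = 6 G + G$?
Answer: $1462$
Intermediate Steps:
$f{\left(G \right)} = 7 G$
$B{\left(R,P \right)} = 5 + R$
$B{\left(29,f{\left(4 \right)} \right)} Q = \left(5 + 29\right) 43 = 34 \cdot 43 = 1462$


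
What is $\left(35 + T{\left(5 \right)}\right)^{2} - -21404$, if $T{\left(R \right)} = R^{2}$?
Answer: $25004$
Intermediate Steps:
$\left(35 + T{\left(5 \right)}\right)^{2} - -21404 = \left(35 + 5^{2}\right)^{2} - -21404 = \left(35 + 25\right)^{2} + 21404 = 60^{2} + 21404 = 3600 + 21404 = 25004$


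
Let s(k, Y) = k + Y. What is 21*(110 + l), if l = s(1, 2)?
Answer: 2373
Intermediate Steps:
s(k, Y) = Y + k
l = 3 (l = 2 + 1 = 3)
21*(110 + l) = 21*(110 + 3) = 21*113 = 2373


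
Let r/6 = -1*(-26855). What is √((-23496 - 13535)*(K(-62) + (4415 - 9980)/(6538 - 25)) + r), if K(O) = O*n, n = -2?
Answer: I*√20733891455719/2171 ≈ 2097.4*I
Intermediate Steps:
K(O) = -2*O (K(O) = O*(-2) = -2*O)
r = 161130 (r = 6*(-1*(-26855)) = 6*26855 = 161130)
√((-23496 - 13535)*(K(-62) + (4415 - 9980)/(6538 - 25)) + r) = √((-23496 - 13535)*(-2*(-62) + (4415 - 9980)/(6538 - 25)) + 161130) = √(-37031*(124 - 5565/6513) + 161130) = √(-37031*(124 - 5565*1/6513) + 161130) = √(-37031*(124 - 1855/2171) + 161130) = √(-37031*267349/2171 + 161130) = √(-9900200819/2171 + 161130) = √(-9550387589/2171) = I*√20733891455719/2171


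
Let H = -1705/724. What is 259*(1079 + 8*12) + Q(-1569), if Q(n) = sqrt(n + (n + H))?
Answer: 304325 + I*sqrt(411524677)/362 ≈ 3.0433e+5 + 56.039*I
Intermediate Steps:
H = -1705/724 (H = -1705*1/724 = -1705/724 ≈ -2.3550)
Q(n) = sqrt(-1705/724 + 2*n) (Q(n) = sqrt(n + (n - 1705/724)) = sqrt(n + (-1705/724 + n)) = sqrt(-1705/724 + 2*n))
259*(1079 + 8*12) + Q(-1569) = 259*(1079 + 8*12) + sqrt(-308605 + 262088*(-1569))/362 = 259*(1079 + 96) + sqrt(-308605 - 411216072)/362 = 259*1175 + sqrt(-411524677)/362 = 304325 + (I*sqrt(411524677))/362 = 304325 + I*sqrt(411524677)/362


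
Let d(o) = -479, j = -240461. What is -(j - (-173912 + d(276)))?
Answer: 66070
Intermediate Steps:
-(j - (-173912 + d(276))) = -(-240461 - (-173912 - 479)) = -(-240461 - 1*(-174391)) = -(-240461 + 174391) = -1*(-66070) = 66070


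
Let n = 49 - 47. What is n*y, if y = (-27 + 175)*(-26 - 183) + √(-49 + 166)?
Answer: -61864 + 6*√13 ≈ -61842.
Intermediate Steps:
y = -30932 + 3*√13 (y = 148*(-209) + √117 = -30932 + 3*√13 ≈ -30921.)
n = 2
n*y = 2*(-30932 + 3*√13) = -61864 + 6*√13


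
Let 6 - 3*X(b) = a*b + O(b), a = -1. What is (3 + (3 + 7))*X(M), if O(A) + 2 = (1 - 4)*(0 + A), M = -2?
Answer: 0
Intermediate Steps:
O(A) = -2 - 3*A (O(A) = -2 + (1 - 4)*(0 + A) = -2 - 3*A)
X(b) = 8/3 + 4*b/3 (X(b) = 2 - (-b + (-2 - 3*b))/3 = 2 - (-2 - 4*b)/3 = 2 + (⅔ + 4*b/3) = 8/3 + 4*b/3)
(3 + (3 + 7))*X(M) = (3 + (3 + 7))*(8/3 + (4/3)*(-2)) = (3 + 10)*(8/3 - 8/3) = 13*0 = 0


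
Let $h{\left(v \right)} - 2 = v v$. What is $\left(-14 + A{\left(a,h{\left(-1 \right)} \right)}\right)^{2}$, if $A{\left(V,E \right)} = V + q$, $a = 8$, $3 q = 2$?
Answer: $\frac{256}{9} \approx 28.444$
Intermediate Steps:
$q = \frac{2}{3}$ ($q = \frac{1}{3} \cdot 2 = \frac{2}{3} \approx 0.66667$)
$h{\left(v \right)} = 2 + v^{2}$ ($h{\left(v \right)} = 2 + v v = 2 + v^{2}$)
$A{\left(V,E \right)} = \frac{2}{3} + V$ ($A{\left(V,E \right)} = V + \frac{2}{3} = \frac{2}{3} + V$)
$\left(-14 + A{\left(a,h{\left(-1 \right)} \right)}\right)^{2} = \left(-14 + \left(\frac{2}{3} + 8\right)\right)^{2} = \left(-14 + \frac{26}{3}\right)^{2} = \left(- \frac{16}{3}\right)^{2} = \frac{256}{9}$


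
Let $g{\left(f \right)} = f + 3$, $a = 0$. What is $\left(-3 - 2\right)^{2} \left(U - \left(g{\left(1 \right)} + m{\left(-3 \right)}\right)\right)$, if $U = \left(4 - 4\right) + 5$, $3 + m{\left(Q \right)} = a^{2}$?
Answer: $100$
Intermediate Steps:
$m{\left(Q \right)} = -3$ ($m{\left(Q \right)} = -3 + 0^{2} = -3 + 0 = -3$)
$g{\left(f \right)} = 3 + f$
$U = 5$ ($U = 0 + 5 = 5$)
$\left(-3 - 2\right)^{2} \left(U - \left(g{\left(1 \right)} + m{\left(-3 \right)}\right)\right) = \left(-3 - 2\right)^{2} \left(5 - \left(\left(3 + 1\right) - 3\right)\right) = \left(-5\right)^{2} \left(5 - \left(4 - 3\right)\right) = 25 \left(5 - 1\right) = 25 \cdot 4 = 100$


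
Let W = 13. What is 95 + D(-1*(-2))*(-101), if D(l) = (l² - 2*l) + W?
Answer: -1218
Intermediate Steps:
D(l) = 13 + l² - 2*l (D(l) = (l² - 2*l) + 13 = 13 + l² - 2*l)
95 + D(-1*(-2))*(-101) = 95 + (13 + (-1*(-2))² - (-2)*(-2))*(-101) = 95 + (13 + 2² - 2*2)*(-101) = 95 + (13 + 4 - 4)*(-101) = 95 + 13*(-101) = 95 - 1313 = -1218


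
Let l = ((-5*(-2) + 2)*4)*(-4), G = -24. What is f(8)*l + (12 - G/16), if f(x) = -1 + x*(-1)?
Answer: 3483/2 ≈ 1741.5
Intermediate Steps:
f(x) = -1 - x
l = -192 (l = ((10 + 2)*4)*(-4) = (12*4)*(-4) = 48*(-4) = -192)
f(8)*l + (12 - G/16) = (-1 - 1*8)*(-192) + (12 - (-24)/16) = (-1 - 8)*(-192) + (12 - (-24)/16) = -9*(-192) + (12 - 1*(-3/2)) = 1728 + (12 + 3/2) = 1728 + 27/2 = 3483/2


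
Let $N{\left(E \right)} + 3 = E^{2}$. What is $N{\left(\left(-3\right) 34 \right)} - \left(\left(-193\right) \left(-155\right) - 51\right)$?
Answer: $-19463$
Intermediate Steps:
$N{\left(E \right)} = -3 + E^{2}$
$N{\left(\left(-3\right) 34 \right)} - \left(\left(-193\right) \left(-155\right) - 51\right) = \left(-3 + \left(\left(-3\right) 34\right)^{2}\right) - \left(\left(-193\right) \left(-155\right) - 51\right) = \left(-3 + \left(-102\right)^{2}\right) - \left(29915 - 51\right) = \left(-3 + 10404\right) - 29864 = 10401 - 29864 = -19463$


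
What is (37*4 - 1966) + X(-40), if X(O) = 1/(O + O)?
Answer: -145441/80 ≈ -1818.0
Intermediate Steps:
X(O) = 1/(2*O)
(37*4 - 1966) + X(-40) = (37*4 - 1966) + (½)/(-40) = (148 - 1966) + (½)*(-1/40) = -1818 - 1/80 = -145441/80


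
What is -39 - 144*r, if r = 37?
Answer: -5367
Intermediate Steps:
-39 - 144*r = -39 - 144*37 = -39 - 5328 = -5367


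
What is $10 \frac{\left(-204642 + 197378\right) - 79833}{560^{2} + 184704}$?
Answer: $- \frac{435485}{249152} \approx -1.7479$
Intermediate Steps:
$10 \frac{\left(-204642 + 197378\right) - 79833}{560^{2} + 184704} = 10 \frac{-7264 - 79833}{313600 + 184704} = 10 \left(- \frac{87097}{498304}\right) = - \frac{435485}{249152}$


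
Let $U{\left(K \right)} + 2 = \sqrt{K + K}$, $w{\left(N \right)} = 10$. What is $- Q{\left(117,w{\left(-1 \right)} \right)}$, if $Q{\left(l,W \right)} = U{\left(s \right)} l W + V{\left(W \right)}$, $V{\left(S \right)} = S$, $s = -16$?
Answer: $2330 - 4680 i \sqrt{2} \approx 2330.0 - 6618.5 i$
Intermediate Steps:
$U{\left(K \right)} = -2 + \sqrt{2} \sqrt{K}$ ($U{\left(K \right)} = -2 + \sqrt{K + K} = -2 + \sqrt{2 K} = -2 + \sqrt{2} \sqrt{K}$)
$Q{\left(l,W \right)} = W + W l \left(-2 + 4 i \sqrt{2}\right)$ ($Q{\left(l,W \right)} = \left(-2 + \sqrt{2} \sqrt{-16}\right) l W + W = \left(-2 + \sqrt{2} \cdot 4 i\right) l W + W = \left(-2 + 4 i \sqrt{2}\right) l W + W = l \left(-2 + 4 i \sqrt{2}\right) W + W = W l \left(-2 + 4 i \sqrt{2}\right) + W = W + W l \left(-2 + 4 i \sqrt{2}\right)$)
$- Q{\left(117,w{\left(-1 \right)} \right)} = - 10 \left(1 - 234 \left(1 - 2 i \sqrt{2}\right)\right) = - 10 \left(1 - \left(234 - 468 i \sqrt{2}\right)\right) = - 10 \left(-233 + 468 i \sqrt{2}\right) = - (-2330 + 4680 i \sqrt{2}) = 2330 - 4680 i \sqrt{2}$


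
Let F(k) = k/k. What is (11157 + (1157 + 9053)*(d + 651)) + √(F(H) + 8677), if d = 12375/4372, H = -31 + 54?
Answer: 14617271637/2186 + √8678 ≈ 6.6869e+6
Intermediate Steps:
H = 23
d = 12375/4372 (d = 12375*(1/4372) = 12375/4372 ≈ 2.8305)
F(k) = 1
(11157 + (1157 + 9053)*(d + 651)) + √(F(H) + 8677) = (11157 + (1157 + 9053)*(12375/4372 + 651)) + √(1 + 8677) = (11157 + 10210*(2858547/4372)) + √8678 = (11157 + 14592882435/2186) + √8678 = 14617271637/2186 + √8678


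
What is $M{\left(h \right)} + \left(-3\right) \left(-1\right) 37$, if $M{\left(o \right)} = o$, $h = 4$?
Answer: $115$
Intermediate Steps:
$M{\left(h \right)} + \left(-3\right) \left(-1\right) 37 = 4 + \left(-3\right) \left(-1\right) 37 = 4 + 3 \cdot 37 = 4 + 111 = 115$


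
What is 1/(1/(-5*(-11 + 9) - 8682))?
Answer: -8672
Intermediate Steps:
1/(1/(-5*(-11 + 9) - 8682)) = 1/(1/(-5*(-2) - 8682)) = 1/(1/(10 - 8682)) = 1/(1/(-8672)) = 1/(-1/8672) = -8672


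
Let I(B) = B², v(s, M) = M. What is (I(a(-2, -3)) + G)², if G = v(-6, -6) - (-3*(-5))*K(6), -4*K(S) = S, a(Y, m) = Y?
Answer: 1681/4 ≈ 420.25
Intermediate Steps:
K(S) = -S/4
G = 33/2 (G = -6 - (-3*(-5))*(-¼*6) = -6 - 15*(-3)/2 = -6 - 1*(-45/2) = -6 + 45/2 = 33/2 ≈ 16.500)
(I(a(-2, -3)) + G)² = ((-2)² + 33/2)² = (4 + 33/2)² = (41/2)² = 1681/4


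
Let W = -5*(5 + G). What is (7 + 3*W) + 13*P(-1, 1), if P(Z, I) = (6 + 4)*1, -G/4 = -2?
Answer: -58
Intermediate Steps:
G = 8 (G = -4*(-2) = 8)
P(Z, I) = 10 (P(Z, I) = 10*1 = 10)
W = -65 (W = -5*(5 + 8) = -5*13 = -65)
(7 + 3*W) + 13*P(-1, 1) = (7 + 3*(-65)) + 13*10 = (7 - 195) + 130 = -188 + 130 = -58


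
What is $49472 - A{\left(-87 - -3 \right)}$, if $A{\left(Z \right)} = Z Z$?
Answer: $42416$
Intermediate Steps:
$A{\left(Z \right)} = Z^{2}$
$49472 - A{\left(-87 - -3 \right)} = 49472 - \left(-87 - -3\right)^{2} = 49472 - \left(-87 + 3\right)^{2} = 49472 - \left(-84\right)^{2} = 49472 - 7056 = 42416$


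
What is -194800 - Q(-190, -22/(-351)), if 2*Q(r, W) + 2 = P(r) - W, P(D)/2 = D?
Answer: -68307748/351 ≈ -1.9461e+5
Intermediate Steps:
P(D) = 2*D
Q(r, W) = -1 + r - W/2 (Q(r, W) = -1 + (2*r - W)/2 = -1 + (-W + 2*r)/2 = -1 + (r - W/2) = -1 + r - W/2)
-194800 - Q(-190, -22/(-351)) = -194800 - (-1 - 190 - (-11)/(-351)) = -194800 - (-1 - 190 - (-11)*(-1)/351) = -194800 - (-1 - 190 - 1/2*22/351) = -194800 - (-1 - 190 - 11/351) = -194800 - 1*(-67052/351) = -194800 + 67052/351 = -68307748/351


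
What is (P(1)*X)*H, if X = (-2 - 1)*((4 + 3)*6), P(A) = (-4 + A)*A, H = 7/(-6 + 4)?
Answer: -1323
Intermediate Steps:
H = -7/2 (H = 7/(-2) = 7*(-½) = -7/2 ≈ -3.5000)
P(A) = A*(-4 + A)
X = -126 (X = -21*6 = -3*42 = -126)
(P(1)*X)*H = ((1*(-4 + 1))*(-126))*(-7/2) = ((1*(-3))*(-126))*(-7/2) = -3*(-126)*(-7/2) = 378*(-7/2) = -1323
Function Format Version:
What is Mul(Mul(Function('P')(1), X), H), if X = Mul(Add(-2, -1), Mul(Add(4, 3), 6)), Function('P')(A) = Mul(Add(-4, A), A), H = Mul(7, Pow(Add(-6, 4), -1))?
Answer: -1323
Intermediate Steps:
H = Rational(-7, 2) (H = Mul(7, Pow(-2, -1)) = Mul(7, Rational(-1, 2)) = Rational(-7, 2) ≈ -3.5000)
Function('P')(A) = Mul(A, Add(-4, A))
X = -126 (X = Mul(-3, Mul(7, 6)) = Mul(-3, 42) = -126)
Mul(Mul(Function('P')(1), X), H) = Mul(Mul(Mul(1, Add(-4, 1)), -126), Rational(-7, 2)) = Mul(Mul(Mul(1, -3), -126), Rational(-7, 2)) = Mul(Mul(-3, -126), Rational(-7, 2)) = Mul(378, Rational(-7, 2)) = -1323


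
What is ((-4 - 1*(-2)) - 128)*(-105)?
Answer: 13650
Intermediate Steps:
((-4 - 1*(-2)) - 128)*(-105) = ((-4 + 2) - 128)*(-105) = (-2 - 128)*(-105) = -130*(-105) = 13650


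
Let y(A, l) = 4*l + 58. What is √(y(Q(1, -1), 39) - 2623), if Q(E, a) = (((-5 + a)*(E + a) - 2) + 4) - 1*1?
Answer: I*√2409 ≈ 49.082*I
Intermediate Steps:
Q(E, a) = 1 + (-5 + a)*(E + a) (Q(E, a) = ((-2 + (-5 + a)*(E + a)) + 4) - 1 = (2 + (-5 + a)*(E + a)) - 1 = 1 + (-5 + a)*(E + a))
y(A, l) = 58 + 4*l
√(y(Q(1, -1), 39) - 2623) = √((58 + 4*39) - 2623) = √((58 + 156) - 2623) = √(214 - 2623) = √(-2409) = I*√2409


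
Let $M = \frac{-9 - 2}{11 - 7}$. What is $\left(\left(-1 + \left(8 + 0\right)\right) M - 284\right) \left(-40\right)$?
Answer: $12130$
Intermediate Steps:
$M = - \frac{11}{4} \approx -2.75$
$\left(\left(-1 + \left(8 + 0\right)\right) M - 284\right) \left(-40\right) = \left(\left(-1 + \left(8 + 0\right)\right) \left(- \frac{11}{4}\right) - 284\right) \left(-40\right) = \left(\left(-1 + 8\right) \left(- \frac{11}{4}\right) - 284\right) \left(-40\right) = \left(7 \left(- \frac{11}{4}\right) - 284\right) \left(-40\right) = \left(- \frac{77}{4} - 284\right) \left(-40\right) = \left(- \frac{1213}{4}\right) \left(-40\right) = 12130$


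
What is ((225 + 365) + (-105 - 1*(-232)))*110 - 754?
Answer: 78116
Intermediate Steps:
((225 + 365) + (-105 - 1*(-232)))*110 - 754 = (590 + (-105 + 232))*110 - 754 = (590 + 127)*110 - 754 = 717*110 - 754 = 78870 - 754 = 78116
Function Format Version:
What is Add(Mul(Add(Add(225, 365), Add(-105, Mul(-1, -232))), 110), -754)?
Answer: 78116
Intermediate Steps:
Add(Mul(Add(Add(225, 365), Add(-105, Mul(-1, -232))), 110), -754) = Add(Mul(Add(590, Add(-105, 232)), 110), -754) = Add(Mul(Add(590, 127), 110), -754) = Add(Mul(717, 110), -754) = Add(78870, -754) = 78116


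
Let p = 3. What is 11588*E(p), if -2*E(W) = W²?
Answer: -52146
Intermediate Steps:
E(W) = -W²/2
11588*E(p) = 11588*(-½*3²) = 11588*(-½*9) = 11588*(-9/2) = -52146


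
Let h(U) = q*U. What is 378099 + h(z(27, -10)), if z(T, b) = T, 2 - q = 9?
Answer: 377910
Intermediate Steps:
q = -7 (q = 2 - 1*9 = 2 - 9 = -7)
h(U) = -7*U
378099 + h(z(27, -10)) = 378099 - 7*27 = 378099 - 189 = 377910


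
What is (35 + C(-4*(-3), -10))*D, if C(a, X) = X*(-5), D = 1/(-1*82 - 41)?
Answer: -85/123 ≈ -0.69106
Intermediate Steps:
D = -1/123 (D = 1/(-82 - 41) = 1/(-123) = -1/123 ≈ -0.0081301)
C(a, X) = -5*X
(35 + C(-4*(-3), -10))*D = (35 - 5*(-10))*(-1/123) = (35 + 50)*(-1/123) = 85*(-1/123) = -85/123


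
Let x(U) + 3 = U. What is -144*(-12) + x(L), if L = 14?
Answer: 1739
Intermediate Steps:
x(U) = -3 + U
-144*(-12) + x(L) = -144*(-12) + (-3 + 14) = 1728 + 11 = 1739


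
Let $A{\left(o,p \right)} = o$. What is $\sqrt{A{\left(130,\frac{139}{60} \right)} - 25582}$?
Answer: $6 i \sqrt{707} \approx 159.54 i$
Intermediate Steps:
$\sqrt{A{\left(130,\frac{139}{60} \right)} - 25582} = \sqrt{130 - 25582} = \sqrt{-25452} = 6 i \sqrt{707}$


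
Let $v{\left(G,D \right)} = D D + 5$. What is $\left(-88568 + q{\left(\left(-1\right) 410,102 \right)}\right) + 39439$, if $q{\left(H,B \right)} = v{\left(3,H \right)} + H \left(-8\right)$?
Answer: $122256$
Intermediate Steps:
$v{\left(G,D \right)} = 5 + D^{2}$ ($v{\left(G,D \right)} = D^{2} + 5 = 5 + D^{2}$)
$q{\left(H,B \right)} = 5 + H^{2} - 8 H$ ($q{\left(H,B \right)} = \left(5 + H^{2}\right) + H \left(-8\right) = \left(5 + H^{2}\right) - 8 H = 5 + H^{2} - 8 H$)
$\left(-88568 + q{\left(\left(-1\right) 410,102 \right)}\right) + 39439 = \left(-88568 + \left(5 + \left(\left(-1\right) 410\right)^{2} - 8 \left(\left(-1\right) 410\right)\right)\right) + 39439 = \left(-88568 + \left(5 + \left(-410\right)^{2} - -3280\right)\right) + 39439 = \left(-88568 + \left(5 + 168100 + 3280\right)\right) + 39439 = \left(-88568 + 171385\right) + 39439 = 82817 + 39439 = 122256$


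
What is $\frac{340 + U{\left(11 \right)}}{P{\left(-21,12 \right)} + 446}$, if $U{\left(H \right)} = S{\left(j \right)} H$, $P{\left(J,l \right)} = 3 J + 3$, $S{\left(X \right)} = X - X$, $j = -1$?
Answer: $\frac{170}{193} \approx 0.88083$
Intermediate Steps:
$S{\left(X \right)} = 0$
$P{\left(J,l \right)} = 3 + 3 J$
$U{\left(H \right)} = 0$ ($U{\left(H \right)} = 0 H = 0$)
$\frac{340 + U{\left(11 \right)}}{P{\left(-21,12 \right)} + 446} = \frac{340 + 0}{\left(3 + 3 \left(-21\right)\right) + 446} = \frac{340}{\left(3 - 63\right) + 446} = \frac{340}{-60 + 446} = \frac{340}{386} = 340 \cdot \frac{1}{386} = \frac{170}{193}$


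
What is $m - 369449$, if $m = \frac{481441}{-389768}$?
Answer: $- \frac{143999879273}{389768} \approx -3.6945 \cdot 10^{5}$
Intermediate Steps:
$m = - \frac{481441}{389768}$ ($m = 481441 \left(- \frac{1}{389768}\right) = - \frac{481441}{389768} \approx -1.2352$)
$m - 369449 = - \frac{481441}{389768} - 369449 = - \frac{143999879273}{389768}$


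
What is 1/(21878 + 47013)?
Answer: 1/68891 ≈ 1.4516e-5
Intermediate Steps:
1/(21878 + 47013) = 1/68891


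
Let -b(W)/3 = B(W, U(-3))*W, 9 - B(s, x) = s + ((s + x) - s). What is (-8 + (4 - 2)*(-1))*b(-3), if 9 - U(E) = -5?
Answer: 180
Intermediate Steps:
U(E) = 14 (U(E) = 9 - 1*(-5) = 9 + 5 = 14)
B(s, x) = 9 - s - x (B(s, x) = 9 - (s + ((s + x) - s)) = 9 - (s + x) = 9 + (-s - x) = 9 - s - x)
b(W) = -3*W*(-5 - W) (b(W) = -3*(9 - W - 1*14)*W = -3*(9 - W - 14)*W = -3*(-5 - W)*W = -3*W*(-5 - W))
(-8 + (4 - 2)*(-1))*b(-3) = (-8 + (4 - 2)*(-1))*(3*(-3)*(5 - 3)) = (-8 + 2*(-1))*(3*(-3)*2) = (-8 - 2)*(-18) = -10*(-18) = 180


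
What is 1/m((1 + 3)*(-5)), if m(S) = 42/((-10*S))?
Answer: 100/21 ≈ 4.7619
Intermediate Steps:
m(S) = -21/(5*S) (m(S) = 42*(-1/(10*S)) = -21/(5*S))
1/m((1 + 3)*(-5)) = 1/(-21*(-1/(5*(1 + 3)))/5) = 1/(-21/(5*(4*(-5)))) = 1/(-21/5/(-20)) = 1/(-21/5*(-1/20)) = 1/(21/100) = 100/21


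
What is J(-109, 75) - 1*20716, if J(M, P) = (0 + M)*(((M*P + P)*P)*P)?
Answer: 4966291784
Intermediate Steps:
J(M, P) = M*P²*(P + M*P) (J(M, P) = M*(((P + M*P)*P)*P) = M*((P*(P + M*P))*P) = M*(P²*(P + M*P)) = M*P²*(P + M*P))
J(-109, 75) - 1*20716 = -109*75³*(1 - 109) - 1*20716 = -109*421875*(-108) - 20716 = 4966312500 - 20716 = 4966291784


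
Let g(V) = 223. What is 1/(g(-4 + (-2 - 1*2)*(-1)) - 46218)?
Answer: -1/45995 ≈ -2.1741e-5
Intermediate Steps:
1/(g(-4 + (-2 - 1*2)*(-1)) - 46218) = 1/(223 - 46218) = 1/(-45995) = -1/45995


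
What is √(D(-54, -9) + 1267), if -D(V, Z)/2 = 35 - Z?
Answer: 3*√131 ≈ 34.337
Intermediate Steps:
D(V, Z) = -70 + 2*Z (D(V, Z) = -2*(35 - Z) = -70 + 2*Z)
√(D(-54, -9) + 1267) = √((-70 + 2*(-9)) + 1267) = √((-70 - 18) + 1267) = √(-88 + 1267) = √1179 = 3*√131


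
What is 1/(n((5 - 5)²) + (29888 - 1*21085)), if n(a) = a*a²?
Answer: 1/8803 ≈ 0.00011360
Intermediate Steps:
n(a) = a³
1/(n((5 - 5)²) + (29888 - 1*21085)) = 1/(((5 - 5)²)³ + (29888 - 1*21085)) = 1/((0²)³ + (29888 - 21085)) = 1/(0³ + 8803) = 1/(0 + 8803) = 1/8803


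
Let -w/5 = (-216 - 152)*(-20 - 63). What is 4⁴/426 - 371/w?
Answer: 19627183/32529360 ≈ 0.60337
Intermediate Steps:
w = -152720 (w = -5*(-216 - 152)*(-20 - 63) = -(-1840)*(-83) = -5*30544 = -152720)
4⁴/426 - 371/w = 4⁴/426 - 371/(-152720) = 256*(1/426) - 371*(-1/152720) = 128/213 + 371/152720 = 19627183/32529360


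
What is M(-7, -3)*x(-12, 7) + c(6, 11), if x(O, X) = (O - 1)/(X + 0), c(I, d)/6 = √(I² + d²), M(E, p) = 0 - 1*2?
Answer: 26/7 + 6*√157 ≈ 78.894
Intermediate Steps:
M(E, p) = -2 (M(E, p) = 0 - 2 = -2)
c(I, d) = 6*√(I² + d²)
x(O, X) = (-1 + O)/X
M(-7, -3)*x(-12, 7) + c(6, 11) = -2*(-1 - 12)/7 + 6*√(6² + 11²) = -2*(-13)/7 + 6*√(36 + 121) = -2*(-13/7) + 6*√157 = 26/7 + 6*√157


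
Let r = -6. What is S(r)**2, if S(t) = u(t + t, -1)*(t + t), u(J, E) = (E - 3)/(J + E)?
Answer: 2304/169 ≈ 13.633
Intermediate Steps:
u(J, E) = (-3 + E)/(E + J)
S(t) = -8*t/(-1 + 2*t) (S(t) = ((-3 - 1)/(-1 + (t + t)))*(t + t) = (-4/(-1 + 2*t))*(2*t) = -8*t/(-1 + 2*t))
S(r)**2 = (-8*(-6)/(-1 + 2*(-6)))**2 = (-8*(-6)/(-1 - 12))**2 = (-8*(-6)/(-13))**2 = (-8*(-6)*(-1/13))**2 = (-48/13)**2 = 2304/169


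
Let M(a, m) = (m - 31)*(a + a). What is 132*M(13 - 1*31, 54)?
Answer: -109296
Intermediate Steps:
M(a, m) = 2*a*(-31 + m) (M(a, m) = (-31 + m)*(2*a) = 2*a*(-31 + m))
132*M(13 - 1*31, 54) = 132*(2*(13 - 1*31)*(-31 + 54)) = 132*(2*(13 - 31)*23) = 132*(2*(-18)*23) = 132*(-828) = -109296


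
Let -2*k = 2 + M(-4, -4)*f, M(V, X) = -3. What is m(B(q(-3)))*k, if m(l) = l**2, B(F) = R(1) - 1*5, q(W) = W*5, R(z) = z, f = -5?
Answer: -136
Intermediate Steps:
q(W) = 5*W
k = -17/2 (k = -(2 - 3*(-5))/2 = -(2 + 15)/2 = -1/2*17 = -17/2 ≈ -8.5000)
B(F) = -4 (B(F) = 1 - 1*5 = 1 - 5 = -4)
m(B(q(-3)))*k = (-4)**2*(-17/2) = 16*(-17/2) = -136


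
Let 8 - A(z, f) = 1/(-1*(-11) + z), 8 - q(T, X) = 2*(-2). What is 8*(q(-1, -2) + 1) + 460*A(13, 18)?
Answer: 22589/6 ≈ 3764.8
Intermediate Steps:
q(T, X) = 12 (q(T, X) = 8 - 2*(-2) = 8 - 1*(-4) = 8 + 4 = 12)
A(z, f) = 8 - 1/(11 + z) (A(z, f) = 8 - 1/(-1*(-11) + z) = 8 - 1/(11 + z))
8*(q(-1, -2) + 1) + 460*A(13, 18) = 8*(12 + 1) + 460*((87 + 8*13)/(11 + 13)) = 8*13 + 460*((87 + 104)/24) = 104 + 460*((1/24)*191) = 104 + 460*(191/24) = 104 + 21965/6 = 22589/6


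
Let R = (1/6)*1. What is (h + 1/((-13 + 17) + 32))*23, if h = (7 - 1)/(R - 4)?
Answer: -1273/36 ≈ -35.361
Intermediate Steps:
R = ⅙ (R = (1*(⅙))*1 = (⅙)*1 = ⅙ ≈ 0.16667)
h = -36/23 (h = (7 - 1)/(⅙ - 4) = 6/(-23/6) = 6*(-6/23) = -36/23 ≈ -1.5652)
(h + 1/((-13 + 17) + 32))*23 = (-36/23 + 1/((-13 + 17) + 32))*23 = (-36/23 + 1/(4 + 32))*23 = (-36/23 + 1/36)*23 = -1273/828*23 = -1273/36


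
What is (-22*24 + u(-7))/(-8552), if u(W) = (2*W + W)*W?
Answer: 381/8552 ≈ 0.044551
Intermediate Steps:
u(W) = 3*W² (u(W) = (3*W)*W = 3*W²)
(-22*24 + u(-7))/(-8552) = (-22*24 + 3*(-7)²)/(-8552) = (-528 + 3*49)*(-1/8552) = (-528 + 147)*(-1/8552) = -381*(-1/8552) = 381/8552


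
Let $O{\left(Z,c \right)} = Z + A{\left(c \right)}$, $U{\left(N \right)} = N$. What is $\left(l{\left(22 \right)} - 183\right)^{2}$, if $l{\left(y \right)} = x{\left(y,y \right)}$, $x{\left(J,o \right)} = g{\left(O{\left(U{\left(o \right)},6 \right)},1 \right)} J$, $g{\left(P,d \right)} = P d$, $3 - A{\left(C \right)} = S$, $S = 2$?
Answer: $104329$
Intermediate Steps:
$A{\left(C \right)} = 1$ ($A{\left(C \right)} = 3 - 2 = 1$)
$O{\left(Z,c \right)} = 1 + Z$ ($O{\left(Z,c \right)} = Z + 1 = 1 + Z$)
$x{\left(J,o \right)} = J \left(1 + o\right)$ ($x{\left(J,o \right)} = \left(1 + o\right) 1 J = \left(1 + o\right) J = J \left(1 + o\right)$)
$l{\left(y \right)} = y \left(1 + y\right)$
$\left(l{\left(22 \right)} - 183\right)^{2} = \left(22 \left(1 + 22\right) - 183\right)^{2} = \left(22 \cdot 23 - 183\right)^{2} = \left(506 - 183\right)^{2} = 323^{2} = 104329$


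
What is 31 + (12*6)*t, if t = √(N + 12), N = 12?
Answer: 31 + 144*√6 ≈ 383.73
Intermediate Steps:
t = 2*√6 (t = √(12 + 12) = √24 = 2*√6 ≈ 4.8990)
31 + (12*6)*t = 31 + (12*6)*(2*√6) = 31 + 72*(2*√6) = 31 + 144*√6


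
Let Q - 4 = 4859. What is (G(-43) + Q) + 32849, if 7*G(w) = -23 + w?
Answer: 263918/7 ≈ 37703.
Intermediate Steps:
Q = 4863 (Q = 4 + 4859 = 4863)
G(w) = -23/7 + w/7 (G(w) = (-23 + w)/7 = -23/7 + w/7)
(G(-43) + Q) + 32849 = ((-23/7 + (1/7)*(-43)) + 4863) + 32849 = ((-23/7 - 43/7) + 4863) + 32849 = (-66/7 + 4863) + 32849 = 33975/7 + 32849 = 263918/7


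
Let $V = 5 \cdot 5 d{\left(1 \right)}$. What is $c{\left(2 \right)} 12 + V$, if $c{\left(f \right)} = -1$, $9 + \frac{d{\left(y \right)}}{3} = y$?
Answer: $-612$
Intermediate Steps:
$d{\left(y \right)} = -27 + 3 y$
$V = -600$ ($V = 5 \cdot 5 \left(-27 + 3 \cdot 1\right) = 25 \left(-27 + 3\right) = 25 \left(-24\right) = -600$)
$c{\left(2 \right)} 12 + V = \left(-1\right) 12 - 600 = -12 - 600 = -612$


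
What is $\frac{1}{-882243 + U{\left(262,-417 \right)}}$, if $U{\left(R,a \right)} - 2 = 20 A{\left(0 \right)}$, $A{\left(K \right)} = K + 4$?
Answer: $- \frac{1}{882161} \approx -1.1336 \cdot 10^{-6}$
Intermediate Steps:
$A{\left(K \right)} = 4 + K$
$U{\left(R,a \right)} = 82$ ($U{\left(R,a \right)} = 2 + 20 \left(4 + 0\right) = 2 + 20 \cdot 4 = 2 + 80 = 82$)
$\frac{1}{-882243 + U{\left(262,-417 \right)}} = \frac{1}{-882243 + 82} = \frac{1}{-882161} = - \frac{1}{882161}$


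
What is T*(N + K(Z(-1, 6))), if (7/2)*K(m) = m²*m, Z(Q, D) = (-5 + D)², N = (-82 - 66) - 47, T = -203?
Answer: 39527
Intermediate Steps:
N = -195 (N = -148 - 47 = -195)
K(m) = 2*m³/7 (K(m) = 2*(m²*m)/7 = 2*m³/7)
T*(N + K(Z(-1, 6))) = -203*(-195 + 2*((-5 + 6)²)³/7) = -203*(-195 + 2*(1²)³/7) = -203*(-195 + (2/7)*1³) = -203*(-195 + (2/7)*1) = -203*(-195 + 2/7) = -203*(-1363/7) = 39527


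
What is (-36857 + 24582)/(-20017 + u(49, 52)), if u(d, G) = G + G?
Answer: 12275/19913 ≈ 0.61643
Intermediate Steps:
u(d, G) = 2*G
(-36857 + 24582)/(-20017 + u(49, 52)) = (-36857 + 24582)/(-20017 + 2*52) = -12275/(-20017 + 104) = -12275/(-19913) = -12275*(-1/19913) = 12275/19913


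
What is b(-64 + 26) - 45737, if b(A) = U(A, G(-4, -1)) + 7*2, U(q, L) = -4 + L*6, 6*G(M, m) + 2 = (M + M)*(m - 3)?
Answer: -45697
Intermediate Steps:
G(M, m) = -1/3 + M*(-3 + m)/3 (G(M, m) = -1/3 + ((M + M)*(m - 3))/6 = -1/3 + ((2*M)*(-3 + m))/6 = -1/3 + (2*M*(-3 + m))/6 = -1/3 + M*(-3 + m)/3)
U(q, L) = -4 + 6*L
b(A) = 40 (b(A) = (-4 + 6*(-1/3 - 1*(-4) + (1/3)*(-4)*(-1))) + 7*2 = (-4 + 6*(-1/3 + 4 + 4/3)) + 14 = (-4 + 6*5) + 14 = (-4 + 30) + 14 = 26 + 14 = 40)
b(-64 + 26) - 45737 = 40 - 45737 = -45697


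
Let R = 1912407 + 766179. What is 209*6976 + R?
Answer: 4136570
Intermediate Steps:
R = 2678586
209*6976 + R = 209*6976 + 2678586 = 1457984 + 2678586 = 4136570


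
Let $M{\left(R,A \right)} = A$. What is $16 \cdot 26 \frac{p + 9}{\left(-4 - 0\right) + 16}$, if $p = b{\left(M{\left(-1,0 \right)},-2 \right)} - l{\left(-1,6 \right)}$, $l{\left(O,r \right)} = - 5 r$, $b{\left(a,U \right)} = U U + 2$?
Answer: $1560$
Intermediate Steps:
$b{\left(a,U \right)} = 2 + U^{2}$ ($b{\left(a,U \right)} = U^{2} + 2 = 2 + U^{2}$)
$p = 36$ ($p = \left(2 + \left(-2\right)^{2}\right) - \left(-5\right) 6 = \left(2 + 4\right) - -30 = 6 + 30 = 36$)
$16 \cdot 26 \frac{p + 9}{\left(-4 - 0\right) + 16} = 16 \cdot 26 \frac{36 + 9}{\left(-4 - 0\right) + 16} = 416 \frac{45}{\left(-4 + 0\right) + 16} = 416 \frac{45}{-4 + 16} = 416 \cdot \frac{45}{12} = 416 \cdot 45 \cdot \frac{1}{12} = 416 \cdot \frac{15}{4} = 1560$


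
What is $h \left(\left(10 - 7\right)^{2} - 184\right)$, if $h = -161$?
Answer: $28175$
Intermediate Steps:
$h \left(\left(10 - 7\right)^{2} - 184\right) = - 161 \left(\left(10 - 7\right)^{2} - 184\right) = - 161 \left(3^{2} - 184\right) = - 161 \left(9 - 184\right) = \left(-161\right) \left(-175\right) = 28175$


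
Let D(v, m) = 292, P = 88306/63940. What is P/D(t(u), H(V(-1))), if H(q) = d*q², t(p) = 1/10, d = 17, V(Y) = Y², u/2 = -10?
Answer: 44153/9335240 ≈ 0.0047297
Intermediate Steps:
u = -20 (u = 2*(-10) = -20)
t(p) = ⅒
H(q) = 17*q²
P = 44153/31970 (P = 88306*(1/63940) = 44153/31970 ≈ 1.3811)
P/D(t(u), H(V(-1))) = (44153/31970)/292 = (44153/31970)*(1/292) = 44153/9335240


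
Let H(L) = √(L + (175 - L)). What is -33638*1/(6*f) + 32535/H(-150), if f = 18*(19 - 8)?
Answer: -1529/54 + 6507*√7/7 ≈ 2431.1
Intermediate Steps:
f = 198 (f = 18*11 = 198)
H(L) = 5*√7 (H(L) = √175 = 5*√7)
-33638*1/(6*f) + 32535/H(-150) = -33638/(6*198) + 32535/((5*√7)) = -33638/1188 + 32535*(√7/35) = -33638*1/1188 + 6507*√7/7 = -1529/54 + 6507*√7/7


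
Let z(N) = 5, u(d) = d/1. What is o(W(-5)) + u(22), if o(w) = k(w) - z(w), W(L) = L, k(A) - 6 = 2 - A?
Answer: 30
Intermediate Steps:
u(d) = d (u(d) = d*1 = d)
k(A) = 8 - A (k(A) = 6 + (2 - A) = 8 - A)
o(w) = 3 - w (o(w) = (8 - w) - 1*5 = (8 - w) - 5 = 3 - w)
o(W(-5)) + u(22) = (3 - 1*(-5)) + 22 = (3 + 5) + 22 = 8 + 22 = 30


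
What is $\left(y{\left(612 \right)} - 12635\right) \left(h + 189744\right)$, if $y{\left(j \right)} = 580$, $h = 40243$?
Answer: $-2772493285$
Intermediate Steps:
$\left(y{\left(612 \right)} - 12635\right) \left(h + 189744\right) = \left(580 - 12635\right) \left(40243 + 189744\right) = \left(-12055\right) 229987 = -2772493285$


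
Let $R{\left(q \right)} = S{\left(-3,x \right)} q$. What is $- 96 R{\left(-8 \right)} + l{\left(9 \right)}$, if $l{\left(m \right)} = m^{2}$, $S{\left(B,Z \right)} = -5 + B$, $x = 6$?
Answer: $-6063$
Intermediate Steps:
$R{\left(q \right)} = - 8 q$ ($R{\left(q \right)} = \left(-5 - 3\right) q = - 8 q$)
$- 96 R{\left(-8 \right)} + l{\left(9 \right)} = - 96 \left(\left(-8\right) \left(-8\right)\right) + 9^{2} = \left(-96\right) 64 + 81 = -6144 + 81 = -6063$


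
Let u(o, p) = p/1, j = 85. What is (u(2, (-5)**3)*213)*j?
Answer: -2263125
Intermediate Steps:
u(o, p) = p (u(o, p) = p*1 = p)
(u(2, (-5)**3)*213)*j = ((-5)**3*213)*85 = -125*213*85 = -26625*85 = -2263125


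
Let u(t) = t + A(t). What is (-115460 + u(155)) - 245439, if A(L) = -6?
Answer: -360750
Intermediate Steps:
u(t) = -6 + t (u(t) = t - 6 = -6 + t)
(-115460 + u(155)) - 245439 = (-115460 + (-6 + 155)) - 245439 = (-115460 + 149) - 245439 = -115311 - 245439 = -360750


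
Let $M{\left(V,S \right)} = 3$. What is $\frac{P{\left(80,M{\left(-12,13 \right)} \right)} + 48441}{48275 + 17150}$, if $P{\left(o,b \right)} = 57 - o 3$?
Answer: $\frac{48258}{65425} \approx 0.73761$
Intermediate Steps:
$P{\left(o,b \right)} = 57 - 3 o$
$\frac{P{\left(80,M{\left(-12,13 \right)} \right)} + 48441}{48275 + 17150} = \frac{\left(57 - 240\right) + 48441}{48275 + 17150} = \frac{\left(57 - 240\right) + 48441}{65425} = \left(-183 + 48441\right) \frac{1}{65425} = 48258 \cdot \frac{1}{65425} = \frac{48258}{65425}$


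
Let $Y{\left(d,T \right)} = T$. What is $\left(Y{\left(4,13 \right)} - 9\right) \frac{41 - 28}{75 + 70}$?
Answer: $\frac{52}{145} \approx 0.35862$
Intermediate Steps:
$\left(Y{\left(4,13 \right)} - 9\right) \frac{41 - 28}{75 + 70} = \left(13 - 9\right) \frac{41 - 28}{75 + 70} = 4 \frac{41 - 28}{145} = 4 \cdot 13 \cdot \frac{1}{145} = 4 \cdot \frac{13}{145} = \frac{52}{145}$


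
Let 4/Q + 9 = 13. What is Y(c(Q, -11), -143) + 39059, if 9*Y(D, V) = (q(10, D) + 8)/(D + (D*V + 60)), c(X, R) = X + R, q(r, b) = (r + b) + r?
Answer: 28903661/740 ≈ 39059.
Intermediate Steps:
q(r, b) = b + 2*r (q(r, b) = (b + r) + r = b + 2*r)
Q = 1 (Q = 4/(-9 + 13) = 4/4 = 4*(¼) = 1)
c(X, R) = R + X
Y(D, V) = (28 + D)/(9*(60 + D + D*V)) (Y(D, V) = (((D + 2*10) + 8)/(D + (D*V + 60)))/9 = (((D + 20) + 8)/(D + (60 + D*V)))/9 = (((20 + D) + 8)/(60 + D + D*V))/9 = ((28 + D)/(60 + D + D*V))/9 = (28 + D)/(9*(60 + D + D*V)))
Y(c(Q, -11), -143) + 39059 = (28 + (-11 + 1))/(9*(60 + (-11 + 1) + (-11 + 1)*(-143))) + 39059 = (28 - 10)/(9*(60 - 10 - 10*(-143))) + 39059 = (⅑)*18/(60 - 10 + 1430) + 39059 = (⅑)*18/1480 + 39059 = (⅑)*(1/1480)*18 + 39059 = 1/740 + 39059 = 28903661/740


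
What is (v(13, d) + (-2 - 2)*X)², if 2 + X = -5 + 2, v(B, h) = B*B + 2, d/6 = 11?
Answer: 36481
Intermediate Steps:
d = 66 (d = 6*11 = 66)
v(B, h) = 2 + B² (v(B, h) = B² + 2 = 2 + B²)
X = -5 (X = -2 + (-5 + 2) = -2 - 3 = -5)
(v(13, d) + (-2 - 2)*X)² = ((2 + 13²) + (-2 - 2)*(-5))² = ((2 + 169) - 4*(-5))² = (171 + 20)² = 191² = 36481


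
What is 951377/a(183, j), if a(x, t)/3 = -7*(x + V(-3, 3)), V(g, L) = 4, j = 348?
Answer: -135911/561 ≈ -242.27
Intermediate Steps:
a(x, t) = -84 - 21*x (a(x, t) = 3*(-7*(x + 4)) = 3*(-7*(4 + x)) = 3*(-28 - 7*x) = -84 - 21*x)
951377/a(183, j) = 951377/(-84 - 21*183) = 951377/(-84 - 3843) = 951377/(-3927) = 951377*(-1/3927) = -135911/561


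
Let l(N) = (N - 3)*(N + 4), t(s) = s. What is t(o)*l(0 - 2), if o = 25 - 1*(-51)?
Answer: -760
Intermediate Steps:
o = 76 (o = 25 + 51 = 76)
l(N) = (-3 + N)*(4 + N)
t(o)*l(0 - 2) = 76*(-12 + (0 - 2) + (0 - 2)**2) = 76*(-12 - 2 + (-2)**2) = 76*(-12 - 2 + 4) = 76*(-10) = -760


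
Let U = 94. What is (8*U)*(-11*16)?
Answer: -132352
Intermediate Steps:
(8*U)*(-11*16) = (8*94)*(-11*16) = 752*(-176) = -132352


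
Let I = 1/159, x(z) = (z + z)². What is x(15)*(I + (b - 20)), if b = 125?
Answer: 5008800/53 ≈ 94506.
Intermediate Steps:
x(z) = 4*z² (x(z) = (2*z)² = 4*z²)
I = 1/159 ≈ 0.0062893
x(15)*(I + (b - 20)) = (4*15²)*(1/159 + (125 - 20)) = (4*225)*(1/159 + 105) = 900*(16696/159) = 5008800/53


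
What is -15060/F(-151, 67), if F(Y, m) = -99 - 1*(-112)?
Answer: -15060/13 ≈ -1158.5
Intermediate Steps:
F(Y, m) = 13 (F(Y, m) = -99 + 112 = 13)
-15060/F(-151, 67) = -15060/13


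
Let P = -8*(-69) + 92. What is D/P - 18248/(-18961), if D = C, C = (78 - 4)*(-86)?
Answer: -27229023/3052721 ≈ -8.9196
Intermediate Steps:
C = -6364 (C = 74*(-86) = -6364)
D = -6364
P = 644 (P = 552 + 92 = 644)
D/P - 18248/(-18961) = -6364/644 - 18248/(-18961) = -6364*1/644 - 18248*(-1/18961) = -1591/161 + 18248/18961 = -27229023/3052721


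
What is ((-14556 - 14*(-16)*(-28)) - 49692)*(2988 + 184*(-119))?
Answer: 1333392160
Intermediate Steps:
((-14556 - 14*(-16)*(-28)) - 49692)*(2988 + 184*(-119)) = ((-14556 + 224*(-28)) - 49692)*(2988 - 21896) = ((-14556 - 6272) - 49692)*(-18908) = (-20828 - 49692)*(-18908) = -70520*(-18908) = 1333392160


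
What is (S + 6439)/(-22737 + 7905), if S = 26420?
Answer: -3651/1648 ≈ -2.2154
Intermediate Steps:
(S + 6439)/(-22737 + 7905) = (26420 + 6439)/(-22737 + 7905) = 32859/(-14832) = 32859*(-1/14832) = -3651/1648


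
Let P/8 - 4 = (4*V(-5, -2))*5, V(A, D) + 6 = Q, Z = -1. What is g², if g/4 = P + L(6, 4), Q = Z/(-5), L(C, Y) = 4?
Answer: 12730624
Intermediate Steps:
Q = ⅕ (Q = -1/(-5) = -1*(-⅕) = ⅕ ≈ 0.20000)
V(A, D) = -29/5 (V(A, D) = -6 + ⅕ = -29/5)
P = -896 (P = 32 + 8*((4*(-29/5))*5) = 32 + 8*(-116/5*5) = 32 + 8*(-116) = 32 - 928 = -896)
g = -3568 (g = 4*(-896 + 4) = 4*(-892) = -3568)
g² = (-3568)² = 12730624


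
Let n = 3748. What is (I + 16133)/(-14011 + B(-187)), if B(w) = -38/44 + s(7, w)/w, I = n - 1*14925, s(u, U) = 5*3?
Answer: -1853544/5240467 ≈ -0.35370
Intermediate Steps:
s(u, U) = 15
I = -11177 (I = 3748 - 1*14925 = 3748 - 14925 = -11177)
B(w) = -19/22 + 15/w (B(w) = -38/44 + 15/w = -38*1/44 + 15/w = -19/22 + 15/w)
(I + 16133)/(-14011 + B(-187)) = (-11177 + 16133)/(-14011 + (-19/22 + 15/(-187))) = 4956/(-14011 + (-19/22 + 15*(-1/187))) = 4956/(-14011 + (-19/22 - 15/187)) = 4956/(-14011 - 353/374) = 4956/(-5240467/374) = 4956*(-374/5240467) = -1853544/5240467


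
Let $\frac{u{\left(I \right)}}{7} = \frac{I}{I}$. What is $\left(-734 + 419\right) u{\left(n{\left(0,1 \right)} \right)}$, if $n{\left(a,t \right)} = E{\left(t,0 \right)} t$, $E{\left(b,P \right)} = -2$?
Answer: $-2205$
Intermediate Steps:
$n{\left(a,t \right)} = - 2 t$
$u{\left(I \right)} = 7$ ($u{\left(I \right)} = 7 \frac{I}{I} = 7 \cdot 1 = 7$)
$\left(-734 + 419\right) u{\left(n{\left(0,1 \right)} \right)} = \left(-734 + 419\right) 7 = \left(-315\right) 7 = -2205$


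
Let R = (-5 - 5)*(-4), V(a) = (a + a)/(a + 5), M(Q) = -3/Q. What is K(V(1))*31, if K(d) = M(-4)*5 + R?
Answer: 5425/4 ≈ 1356.3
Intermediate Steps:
V(a) = 2*a/(5 + a) (V(a) = (2*a)/(5 + a) = 2*a/(5 + a))
R = 40 (R = -10*(-4) = 40)
K(d) = 175/4 (K(d) = -3/(-4)*5 + 40 = -3*(-¼)*5 + 40 = (¾)*5 + 40 = 15/4 + 40 = 175/4)
K(V(1))*31 = (175/4)*31 = 5425/4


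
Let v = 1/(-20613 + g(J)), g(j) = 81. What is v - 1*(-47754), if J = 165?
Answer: 980485127/20532 ≈ 47754.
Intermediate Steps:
v = -1/20532 (v = 1/(-20613 + 81) = 1/(-20532) = -1/20532 ≈ -4.8704e-5)
v - 1*(-47754) = -1/20532 - 1*(-47754) = -1/20532 + 47754 = 980485127/20532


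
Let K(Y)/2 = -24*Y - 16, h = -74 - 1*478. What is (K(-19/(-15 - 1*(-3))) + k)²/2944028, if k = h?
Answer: 108900/736007 ≈ 0.14796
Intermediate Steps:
h = -552 (h = -74 - 478 = -552)
K(Y) = -32 - 48*Y (K(Y) = 2*(-24*Y - 16) = 2*(-16 - 24*Y) = -32 - 48*Y)
k = -552
(K(-19/(-15 - 1*(-3))) + k)²/2944028 = ((-32 - (-912)/(-15 - 1*(-3))) - 552)²/2944028 = ((-32 - (-912)/(-15 + 3)) - 552)²*(1/2944028) = ((-32 - (-912)/(-12)) - 552)²*(1/2944028) = ((-32 - (-912)*(-1)/12) - 552)²*(1/2944028) = ((-32 - 48*19/12) - 552)²*(1/2944028) = ((-32 - 76) - 552)²*(1/2944028) = (-108 - 552)²*(1/2944028) = (-660)²*(1/2944028) = 435600*(1/2944028) = 108900/736007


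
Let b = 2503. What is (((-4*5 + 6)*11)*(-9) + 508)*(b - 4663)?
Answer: -4091040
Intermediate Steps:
(((-4*5 + 6)*11)*(-9) + 508)*(b - 4663) = (((-4*5 + 6)*11)*(-9) + 508)*(2503 - 4663) = (((-20 + 6)*11)*(-9) + 508)*(-2160) = (-14*11*(-9) + 508)*(-2160) = (-154*(-9) + 508)*(-2160) = (1386 + 508)*(-2160) = 1894*(-2160) = -4091040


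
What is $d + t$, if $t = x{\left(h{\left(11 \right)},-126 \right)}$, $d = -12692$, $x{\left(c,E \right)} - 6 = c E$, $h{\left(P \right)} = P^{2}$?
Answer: $-27932$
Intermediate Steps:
$x{\left(c,E \right)} = 6 + E c$ ($x{\left(c,E \right)} = 6 + c E = 6 + E c$)
$t = -15240$ ($t = 6 - 126 \cdot 11^{2} = 6 - 15246 = -15240$)
$d + t = -12692 - 15240 = -27932$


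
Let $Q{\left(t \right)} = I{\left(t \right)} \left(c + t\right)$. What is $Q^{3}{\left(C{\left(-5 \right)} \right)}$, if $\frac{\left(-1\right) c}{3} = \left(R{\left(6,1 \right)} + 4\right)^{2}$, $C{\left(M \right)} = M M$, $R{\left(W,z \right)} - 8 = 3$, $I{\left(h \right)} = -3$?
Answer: $7414875000$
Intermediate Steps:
$R{\left(W,z \right)} = 11$ ($R{\left(W,z \right)} = 8 + 3 = 11$)
$C{\left(M \right)} = M^{2}$
$c = -675$ ($c = - 3 \left(11 + 4\right)^{2} = - 3 \cdot 15^{2} = \left(-3\right) 225 = -675$)
$Q{\left(t \right)} = 2025 - 3 t$ ($Q{\left(t \right)} = - 3 \left(-675 + t\right) = 2025 - 3 t$)
$Q^{3}{\left(C{\left(-5 \right)} \right)} = \left(2025 - 3 \left(-5\right)^{2}\right)^{3} = \left(2025 - 75\right)^{3} = 1950^{3} = 7414875000$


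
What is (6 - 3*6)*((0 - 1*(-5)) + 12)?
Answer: -204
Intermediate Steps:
(6 - 3*6)*((0 - 1*(-5)) + 12) = (6 - 18)*((0 + 5) + 12) = -12*(5 + 12) = -12*17 = -204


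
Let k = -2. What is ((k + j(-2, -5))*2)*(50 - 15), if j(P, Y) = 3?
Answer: 70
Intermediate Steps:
((k + j(-2, -5))*2)*(50 - 15) = ((-2 + 3)*2)*(50 - 15) = (1*2)*35 = 2*35 = 70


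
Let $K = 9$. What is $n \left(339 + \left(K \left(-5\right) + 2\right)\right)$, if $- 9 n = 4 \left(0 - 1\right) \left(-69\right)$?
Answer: $- \frac{27232}{3} \approx -9077.3$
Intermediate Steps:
$n = - \frac{92}{3}$ ($n = - \frac{4 \left(0 - 1\right) \left(-69\right)}{9} = - \frac{4 \left(-1\right) \left(-69\right)}{9} = - \frac{\left(-4\right) \left(-69\right)}{9} = \left(- \frac{1}{9}\right) 276 = - \frac{92}{3} \approx -30.667$)
$n \left(339 + \left(K \left(-5\right) + 2\right)\right) = - \frac{92 \left(339 + \left(9 \left(-5\right) + 2\right)\right)}{3} = - \frac{92 \left(339 + \left(-45 + 2\right)\right)}{3} = - \frac{92 \left(339 - 43\right)}{3} = \left(- \frac{92}{3}\right) 296 = - \frac{27232}{3}$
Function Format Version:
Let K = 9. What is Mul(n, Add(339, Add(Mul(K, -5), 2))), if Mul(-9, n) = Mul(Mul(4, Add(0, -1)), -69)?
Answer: Rational(-27232, 3) ≈ -9077.3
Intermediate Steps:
n = Rational(-92, 3) (n = Mul(Rational(-1, 9), Mul(Mul(4, Add(0, -1)), -69)) = Mul(Rational(-1, 9), Mul(Mul(4, -1), -69)) = Mul(Rational(-1, 9), Mul(-4, -69)) = Mul(Rational(-1, 9), 276) = Rational(-92, 3) ≈ -30.667)
Mul(n, Add(339, Add(Mul(K, -5), 2))) = Mul(Rational(-92, 3), Add(339, Add(Mul(9, -5), 2))) = Mul(Rational(-92, 3), Add(339, Add(-45, 2))) = Mul(Rational(-92, 3), Add(339, -43)) = Mul(Rational(-92, 3), 296) = Rational(-27232, 3)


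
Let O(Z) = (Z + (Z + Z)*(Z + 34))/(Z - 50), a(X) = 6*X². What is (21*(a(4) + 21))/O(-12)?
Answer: 2821/10 ≈ 282.10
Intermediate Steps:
O(Z) = (Z + 2*Z*(34 + Z))/(-50 + Z) (O(Z) = (Z + (2*Z)*(34 + Z))/(-50 + Z) = (Z + 2*Z*(34 + Z))/(-50 + Z))
(21*(a(4) + 21))/O(-12) = (21*(6*4² + 21))/((-12*(69 + 2*(-12))/(-50 - 12))) = (21*(6*16 + 21))/((-12*(69 - 24)/(-62))) = (21*(96 + 21))/((-12*(-1/62)*45)) = (21*117)/(270/31) = 2457*(31/270) = 2821/10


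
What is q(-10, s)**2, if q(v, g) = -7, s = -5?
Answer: 49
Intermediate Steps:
q(-10, s)**2 = (-7)**2 = 49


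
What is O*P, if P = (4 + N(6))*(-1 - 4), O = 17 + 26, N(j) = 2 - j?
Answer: 0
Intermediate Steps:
O = 43
P = 0 (P = (4 + (2 - 1*6))*(-1 - 4) = (4 + (2 - 6))*(-5) = (4 - 4)*(-5) = 0*(-5) = 0)
O*P = 43*0 = 0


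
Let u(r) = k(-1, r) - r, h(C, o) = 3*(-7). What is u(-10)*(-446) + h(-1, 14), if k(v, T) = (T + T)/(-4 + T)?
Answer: -35827/7 ≈ -5118.1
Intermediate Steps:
k(v, T) = 2*T/(-4 + T) (k(v, T) = (2*T)/(-4 + T) = 2*T/(-4 + T))
h(C, o) = -21
u(r) = -r + 2*r/(-4 + r) (u(r) = 2*r/(-4 + r) - r = -r + 2*r/(-4 + r))
u(-10)*(-446) + h(-1, 14) = -10*(6 - 1*(-10))/(-4 - 10)*(-446) - 21 = -10*(6 + 10)/(-14)*(-446) - 21 = -10*(-1/14)*16*(-446) - 21 = (80/7)*(-446) - 21 = -35680/7 - 21 = -35827/7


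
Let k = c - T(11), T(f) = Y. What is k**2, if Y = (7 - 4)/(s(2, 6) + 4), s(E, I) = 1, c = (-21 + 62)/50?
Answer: 121/2500 ≈ 0.048400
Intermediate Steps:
c = 41/50 (c = 41*(1/50) = 41/50 ≈ 0.82000)
Y = 3/5 (Y = (7 - 4)/(1 + 4) = 3/5 ≈ 0.60000)
T(f) = 3/5
k = 11/50 (k = 41/50 - 1*3/5 = 41/50 - 3/5 = 11/50 ≈ 0.22000)
k**2 = (11/50)**2 = 121/2500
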